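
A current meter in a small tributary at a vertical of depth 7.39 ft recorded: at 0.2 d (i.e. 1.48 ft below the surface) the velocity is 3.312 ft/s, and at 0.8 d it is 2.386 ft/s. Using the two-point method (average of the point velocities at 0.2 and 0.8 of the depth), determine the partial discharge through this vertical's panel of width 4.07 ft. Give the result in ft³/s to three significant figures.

85.7 ft³/s

v̄ = (3.312 + 2.386) / 2 = 2.849 ft/s
q = v̄ × d × w = 2.849 × 7.39 × 4.07 = 85.69 ft³/s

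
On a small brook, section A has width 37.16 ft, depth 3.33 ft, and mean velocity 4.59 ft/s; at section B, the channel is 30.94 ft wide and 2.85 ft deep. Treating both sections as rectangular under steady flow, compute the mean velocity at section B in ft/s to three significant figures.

6.44 ft/s

Q = A₁V₁ = (37.16×3.33) × 4.59 = 568.0 ft³/s
A₂ = 30.94 × 2.85 = 88.18 ft²
V₂ = Q/A₂ = 568.0/88.18 = 6.441 ft/s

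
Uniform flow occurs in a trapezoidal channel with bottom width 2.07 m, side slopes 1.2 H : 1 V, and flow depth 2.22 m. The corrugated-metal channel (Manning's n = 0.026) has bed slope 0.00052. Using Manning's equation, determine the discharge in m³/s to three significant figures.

10.2 m³/s

A = (b + z·y)·y = (2.07 + 1.2×2.22)×2.22 = 10.51 m²
P = b + 2y√(1+z²) = 2.07 + 2×2.22×√(1+1.2²) = 9.006 m
R = A/P = 10.51/9.006 = 1.167 m
Q = (1/n)·A·R^(2/3)·S^(1/2) = (1/0.026) × 10.51 × 1.167^(2/3) × 0.00052^(1/2) = 10.22 m³/s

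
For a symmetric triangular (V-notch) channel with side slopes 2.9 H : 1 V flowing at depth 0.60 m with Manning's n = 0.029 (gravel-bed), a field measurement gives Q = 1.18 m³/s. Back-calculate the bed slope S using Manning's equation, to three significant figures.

A = z·y² = 2.9×0.60² = 1.044 m²
P = 2y√(1+z²) = 2×0.60×√(1+2.9²) = 3.681 m
R = A/P = 1.044/3.681 = 0.2836 m
S = (Q·n / (1·A·R^(2/3)))² = (1.18×0.029 / (1×1.044×0.4317))² = 0.005766

0.00577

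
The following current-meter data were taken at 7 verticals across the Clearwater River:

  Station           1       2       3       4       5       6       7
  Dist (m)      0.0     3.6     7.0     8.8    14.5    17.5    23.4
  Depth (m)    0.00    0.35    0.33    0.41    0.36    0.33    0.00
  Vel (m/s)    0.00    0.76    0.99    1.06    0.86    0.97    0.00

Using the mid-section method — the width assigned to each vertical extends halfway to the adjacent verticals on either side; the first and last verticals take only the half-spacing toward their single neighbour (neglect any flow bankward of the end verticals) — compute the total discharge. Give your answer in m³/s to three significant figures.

w_2 = (7.0 − 0.0)/2 = 3.5 m; q_2 = 0.76 × 0.35 × 3.5 = 0.9310 m³/s
w_3 = (8.8 − 3.6)/2 = 2.6 m; q_3 = 0.99 × 0.33 × 2.6 = 0.8494 m³/s
w_4 = (14.5 − 7.0)/2 = 3.75 m; q_4 = 1.06 × 0.41 × 3.75 = 1.630 m³/s
w_5 = (17.5 − 8.8)/2 = 4.35 m; q_5 = 0.86 × 0.36 × 4.35 = 1.347 m³/s
w_6 = (23.4 − 14.5)/2 = 4.45 m; q_6 = 0.97 × 0.33 × 4.45 = 1.424 m³/s
Stations 1, 7 contribute zero (depth or velocity is 0).
Q = Σ qᵢ = 6.181 m³/s

6.18 m³/s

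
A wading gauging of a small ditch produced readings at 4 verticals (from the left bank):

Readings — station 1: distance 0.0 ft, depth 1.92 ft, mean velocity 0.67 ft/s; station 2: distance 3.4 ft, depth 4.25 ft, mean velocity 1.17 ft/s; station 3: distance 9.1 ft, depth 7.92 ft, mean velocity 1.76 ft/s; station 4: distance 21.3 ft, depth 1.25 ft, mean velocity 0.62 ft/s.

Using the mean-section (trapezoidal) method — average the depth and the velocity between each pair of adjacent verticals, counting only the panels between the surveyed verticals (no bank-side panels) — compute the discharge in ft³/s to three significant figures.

127 ft³/s

Panel 1-2: Δb = 3.4 ft, d̄ = (1.92+4.25)/2 = 3.085, v̄ = (0.67+1.17)/2 = 0.92 → q = 3.4×3.085×0.92 = 9.650 ft³/s
Panel 2-3: Δb = 5.7 ft, d̄ = (4.25+7.92)/2 = 6.085, v̄ = (1.17+1.76)/2 = 1.465 → q = 5.7×6.085×1.465 = 50.81 ft³/s
Panel 3-4: Δb = 12.2 ft, d̄ = (7.92+1.25)/2 = 4.585, v̄ = (1.76+0.62)/2 = 1.19 → q = 12.2×4.585×1.19 = 66.57 ft³/s
Q = Σ q = 127.0 ft³/s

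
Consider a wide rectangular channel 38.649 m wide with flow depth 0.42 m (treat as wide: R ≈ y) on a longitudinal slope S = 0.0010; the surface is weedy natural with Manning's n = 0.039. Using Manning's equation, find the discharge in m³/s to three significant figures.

A = b·y = 38.649 × 0.42 = 16.23 m²
Wide channel: R ≈ y = 0.42 m
Q = (1/n)·A·R^(2/3)·S^(1/2) = (1/0.039) × 16.23 × 0.4200^(2/3) × 0.0010^(1/2) = 7.382 m³/s

7.38 m³/s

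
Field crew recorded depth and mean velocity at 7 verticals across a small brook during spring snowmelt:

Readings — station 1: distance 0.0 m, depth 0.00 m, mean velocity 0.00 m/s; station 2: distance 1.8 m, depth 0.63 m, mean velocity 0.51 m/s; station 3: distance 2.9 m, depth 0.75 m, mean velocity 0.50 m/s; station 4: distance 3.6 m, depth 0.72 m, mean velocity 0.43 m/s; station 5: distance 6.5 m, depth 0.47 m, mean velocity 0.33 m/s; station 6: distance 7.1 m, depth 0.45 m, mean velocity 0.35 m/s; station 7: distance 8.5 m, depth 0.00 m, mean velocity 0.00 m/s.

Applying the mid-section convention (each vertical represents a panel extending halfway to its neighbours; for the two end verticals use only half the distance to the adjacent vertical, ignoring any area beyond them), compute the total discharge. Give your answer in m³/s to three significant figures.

w_2 = (2.9 − 0.0)/2 = 1.45 m; q_2 = 0.51 × 0.63 × 1.45 = 0.4659 m³/s
w_3 = (3.6 − 1.8)/2 = 0.9 m; q_3 = 0.50 × 0.75 × 0.9 = 0.3375 m³/s
w_4 = (6.5 − 2.9)/2 = 1.8 m; q_4 = 0.43 × 0.72 × 1.8 = 0.5573 m³/s
w_5 = (7.1 − 3.6)/2 = 1.75 m; q_5 = 0.33 × 0.47 × 1.75 = 0.2714 m³/s
w_6 = (8.5 − 6.5)/2 = 1 m; q_6 = 0.35 × 0.45 × 1 = 0.1575 m³/s
Stations 1, 7 contribute zero (depth or velocity is 0).
Q = Σ qᵢ = 1.790 m³/s

1.79 m³/s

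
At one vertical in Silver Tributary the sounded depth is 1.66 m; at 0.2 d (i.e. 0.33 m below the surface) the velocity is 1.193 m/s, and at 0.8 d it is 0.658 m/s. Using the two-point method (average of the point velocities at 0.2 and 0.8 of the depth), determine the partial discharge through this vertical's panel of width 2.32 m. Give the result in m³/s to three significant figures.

3.56 m³/s

v̄ = (1.193 + 0.658) / 2 = 0.9255 m/s
q = v̄ × d × w = 0.9255 × 1.66 × 2.32 = 3.564 m³/s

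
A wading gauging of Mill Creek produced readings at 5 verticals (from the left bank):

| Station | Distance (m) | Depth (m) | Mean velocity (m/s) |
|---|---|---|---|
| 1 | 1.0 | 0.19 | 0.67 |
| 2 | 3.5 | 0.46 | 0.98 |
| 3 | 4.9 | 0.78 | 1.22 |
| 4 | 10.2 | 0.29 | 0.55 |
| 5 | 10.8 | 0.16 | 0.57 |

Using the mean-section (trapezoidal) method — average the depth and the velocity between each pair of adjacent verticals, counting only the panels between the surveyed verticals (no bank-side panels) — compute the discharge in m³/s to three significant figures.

4.21 m³/s

Panel 1-2: Δb = 2.5 m, d̄ = (0.19+0.46)/2 = 0.325, v̄ = (0.67+0.98)/2 = 0.825 → q = 2.5×0.325×0.825 = 0.6703 m³/s
Panel 2-3: Δb = 1.4 m, d̄ = (0.46+0.78)/2 = 0.62, v̄ = (0.98+1.22)/2 = 1.1 → q = 1.4×0.62×1.1 = 0.9548 m³/s
Panel 3-4: Δb = 5.3 m, d̄ = (0.78+0.29)/2 = 0.535, v̄ = (1.22+0.55)/2 = 0.885 → q = 5.3×0.535×0.885 = 2.509 m³/s
Panel 4-5: Δb = 0.6 m, d̄ = (0.29+0.16)/2 = 0.225, v̄ = (0.55+0.57)/2 = 0.56 → q = 0.6×0.225×0.56 = 0.07560 m³/s
Q = Σ q = 4.210 m³/s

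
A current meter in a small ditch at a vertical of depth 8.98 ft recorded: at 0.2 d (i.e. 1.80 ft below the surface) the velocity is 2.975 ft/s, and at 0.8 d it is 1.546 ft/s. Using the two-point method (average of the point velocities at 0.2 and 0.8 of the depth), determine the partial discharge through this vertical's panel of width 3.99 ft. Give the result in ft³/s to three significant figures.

81.0 ft³/s

v̄ = (2.975 + 1.546) / 2 = 2.261 ft/s
q = v̄ × d × w = 2.261 × 8.98 × 3.99 = 80.99 ft³/s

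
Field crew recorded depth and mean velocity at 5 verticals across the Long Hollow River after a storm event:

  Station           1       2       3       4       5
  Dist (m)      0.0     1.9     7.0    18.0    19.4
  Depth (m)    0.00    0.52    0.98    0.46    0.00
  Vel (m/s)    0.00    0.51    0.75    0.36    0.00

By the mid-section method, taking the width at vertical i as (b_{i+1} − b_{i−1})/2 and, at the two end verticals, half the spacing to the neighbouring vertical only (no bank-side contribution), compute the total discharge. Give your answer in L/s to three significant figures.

7870 L/s

w_2 = (7.0 − 0.0)/2 = 3.5 m; q_2 = 0.51 × 0.52 × 3.5 = 0.9282 m³/s
w_3 = (18.0 − 1.9)/2 = 8.05 m; q_3 = 0.75 × 0.98 × 8.05 = 5.917 m³/s
w_4 = (19.4 − 7.0)/2 = 6.2 m; q_4 = 0.36 × 0.46 × 6.2 = 1.027 m³/s
Stations 1, 5 contribute zero (depth or velocity is 0).
Q = Σ qᵢ = 7.872 m³/s
= 7.872 × 1000 = 7872 L/s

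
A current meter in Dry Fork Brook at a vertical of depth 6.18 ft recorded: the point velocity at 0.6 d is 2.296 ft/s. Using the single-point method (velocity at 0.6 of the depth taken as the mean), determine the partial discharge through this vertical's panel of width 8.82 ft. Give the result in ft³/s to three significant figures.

125 ft³/s

v̄ = v₀.₆ = 2.296 ft/s
q = v̄ × d × w = 2.296 × 6.18 × 8.82 = 125.1 ft³/s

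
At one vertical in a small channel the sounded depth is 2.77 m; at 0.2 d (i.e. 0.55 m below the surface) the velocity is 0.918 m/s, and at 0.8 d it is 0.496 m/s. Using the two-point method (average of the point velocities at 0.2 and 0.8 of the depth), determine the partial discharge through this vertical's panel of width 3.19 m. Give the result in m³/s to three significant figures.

6.25 m³/s

v̄ = (0.918 + 0.496) / 2 = 0.7070 m/s
q = v̄ × d × w = 0.7070 × 2.77 × 3.19 = 6.247 m³/s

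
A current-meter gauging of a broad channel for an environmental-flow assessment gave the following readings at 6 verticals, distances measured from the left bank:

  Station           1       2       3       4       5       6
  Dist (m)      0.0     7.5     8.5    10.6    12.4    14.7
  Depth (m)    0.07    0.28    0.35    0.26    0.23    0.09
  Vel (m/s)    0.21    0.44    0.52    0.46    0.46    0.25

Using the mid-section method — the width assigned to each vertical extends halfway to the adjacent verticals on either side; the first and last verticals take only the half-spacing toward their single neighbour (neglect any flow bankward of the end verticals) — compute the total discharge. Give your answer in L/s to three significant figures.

w_1 = (7.5 − 0.0)/2 = 3.75 m; q_1 = 0.21 × 0.07 × 3.75 = 0.05513 m³/s
w_2 = (8.5 − 0.0)/2 = 4.25 m; q_2 = 0.44 × 0.28 × 4.25 = 0.5236 m³/s
w_3 = (10.6 − 7.5)/2 = 1.55 m; q_3 = 0.52 × 0.35 × 1.55 = 0.2821 m³/s
w_4 = (12.4 − 8.5)/2 = 1.95 m; q_4 = 0.46 × 0.26 × 1.95 = 0.2332 m³/s
w_5 = (14.7 − 10.6)/2 = 2.05 m; q_5 = 0.46 × 0.23 × 2.05 = 0.2169 m³/s
w_6 = (14.7 − 12.4)/2 = 1.15 m; q_6 = 0.25 × 0.09 × 1.15 = 0.02588 m³/s
Q = Σ qᵢ = 1.337 m³/s
= 1.337 × 1000 = 1337 L/s

1340 L/s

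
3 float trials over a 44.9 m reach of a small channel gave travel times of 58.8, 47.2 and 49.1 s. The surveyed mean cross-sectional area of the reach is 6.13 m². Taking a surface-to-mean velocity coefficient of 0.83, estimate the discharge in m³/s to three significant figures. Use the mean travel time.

t̄ = (58.8 + 47.2 + 49.1) / 3 = 51.7 s
v_surface = L / t̄ = 44.9 / 51.7 = 0.8685 m/s
v_mean = 0.83 × 0.8685 = 0.7208 m/s
Q = A × v_mean = 6.13 × 0.7208 = 4.419 m³/s

4.42 m³/s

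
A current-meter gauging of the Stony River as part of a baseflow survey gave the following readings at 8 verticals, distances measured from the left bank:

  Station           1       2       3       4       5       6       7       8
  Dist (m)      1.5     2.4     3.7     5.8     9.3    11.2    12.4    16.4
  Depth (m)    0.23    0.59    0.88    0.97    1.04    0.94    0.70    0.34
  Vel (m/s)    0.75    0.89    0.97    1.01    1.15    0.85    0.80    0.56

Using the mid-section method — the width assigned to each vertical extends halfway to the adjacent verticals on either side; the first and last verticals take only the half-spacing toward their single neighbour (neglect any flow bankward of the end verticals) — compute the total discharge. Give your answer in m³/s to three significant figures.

w_1 = (2.4 − 1.5)/2 = 0.45 m; q_1 = 0.75 × 0.23 × 0.45 = 0.07763 m³/s
w_2 = (3.7 − 1.5)/2 = 1.1 m; q_2 = 0.89 × 0.59 × 1.1 = 0.5776 m³/s
w_3 = (5.8 − 2.4)/2 = 1.7 m; q_3 = 0.97 × 0.88 × 1.7 = 1.451 m³/s
w_4 = (9.3 − 3.7)/2 = 2.8 m; q_4 = 1.01 × 0.97 × 2.8 = 2.743 m³/s
w_5 = (11.2 − 5.8)/2 = 2.7 m; q_5 = 1.15 × 1.04 × 2.7 = 3.229 m³/s
w_6 = (12.4 − 9.3)/2 = 1.55 m; q_6 = 0.85 × 0.94 × 1.55 = 1.238 m³/s
w_7 = (16.4 − 11.2)/2 = 2.6 m; q_7 = 0.80 × 0.70 × 2.6 = 1.456 m³/s
w_8 = (16.4 − 12.4)/2 = 2 m; q_8 = 0.56 × 0.34 × 2 = 0.3808 m³/s
Q = Σ qᵢ = 11.15 m³/s

11.2 m³/s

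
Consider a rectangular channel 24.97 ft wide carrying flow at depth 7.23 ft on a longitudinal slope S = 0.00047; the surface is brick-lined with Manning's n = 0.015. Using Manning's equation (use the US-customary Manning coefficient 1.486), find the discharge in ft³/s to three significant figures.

1070 ft³/s

A = b·y = 24.97 × 7.23 = 180.5 ft²
P = b + 2y = 24.97 + 2×7.23 = 39.43 ft
R = A/P = 180.5/39.43 = 4.579 ft
Q = (1.486/n)·A·R^(2/3)·S^(1/2) = (1.486/0.015) × 180.5 × 4.579^(2/3) × 0.00047^(1/2) = 1069 ft³/s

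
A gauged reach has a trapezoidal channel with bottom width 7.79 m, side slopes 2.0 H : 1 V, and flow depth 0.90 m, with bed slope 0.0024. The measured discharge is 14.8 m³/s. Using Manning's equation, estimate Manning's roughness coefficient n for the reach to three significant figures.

0.0232

A = (b + z·y)·y = (7.79 + 2.0×0.90)×0.90 = 8.631 m²
P = b + 2y√(1+z²) = 7.79 + 2×0.90×√(1+2.0²) = 11.81 m
R = A/P = 8.631/11.81 = 0.7305 m
n = (1/Q)·A·R^(2/3)·S^(1/2) = (1/14.8) × 8.631 × 0.8111 × 0.04899 = 0.02317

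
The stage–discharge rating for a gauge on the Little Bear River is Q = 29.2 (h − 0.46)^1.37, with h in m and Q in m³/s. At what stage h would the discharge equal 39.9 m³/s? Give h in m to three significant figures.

1.72 m

h − h₀ = (Q/C)^(1/b) = (39.9/29.2)^(1/1.37) = 1.256 m
h = 0.46 + 1.256 = 1.716 m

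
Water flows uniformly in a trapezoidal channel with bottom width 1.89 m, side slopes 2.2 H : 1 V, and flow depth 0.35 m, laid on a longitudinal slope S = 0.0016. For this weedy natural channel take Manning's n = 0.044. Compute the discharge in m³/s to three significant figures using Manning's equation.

A = (b + z·y)·y = (1.89 + 2.2×0.35)×0.35 = 0.9310 m²
P = b + 2y√(1+z²) = 1.89 + 2×0.35×√(1+2.2²) = 3.582 m
R = A/P = 0.9310/3.582 = 0.2599 m
Q = (1/n)·A·R^(2/3)·S^(1/2) = (1/0.044) × 0.9310 × 0.2599^(2/3) × 0.0016^(1/2) = 0.3447 m³/s

0.345 m³/s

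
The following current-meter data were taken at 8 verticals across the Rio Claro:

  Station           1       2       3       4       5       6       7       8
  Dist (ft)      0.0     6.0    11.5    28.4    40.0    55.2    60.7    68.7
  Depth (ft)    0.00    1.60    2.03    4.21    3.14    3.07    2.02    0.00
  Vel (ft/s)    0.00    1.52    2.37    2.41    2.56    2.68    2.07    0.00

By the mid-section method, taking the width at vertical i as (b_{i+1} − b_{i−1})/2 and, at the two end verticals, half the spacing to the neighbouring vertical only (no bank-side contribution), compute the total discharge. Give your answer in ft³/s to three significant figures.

434 ft³/s

w_2 = (11.5 − 0.0)/2 = 5.75 ft; q_2 = 1.52 × 1.60 × 5.75 = 13.98 ft³/s
w_3 = (28.4 − 6.0)/2 = 11.2 ft; q_3 = 2.37 × 2.03 × 11.2 = 53.88 ft³/s
w_4 = (40.0 − 11.5)/2 = 14.25 ft; q_4 = 2.41 × 4.21 × 14.25 = 144.6 ft³/s
w_5 = (55.2 − 28.4)/2 = 13.4 ft; q_5 = 2.56 × 3.14 × 13.4 = 107.7 ft³/s
w_6 = (60.7 − 40.0)/2 = 10.35 ft; q_6 = 2.68 × 3.07 × 10.35 = 85.16 ft³/s
w_7 = (68.7 − 55.2)/2 = 6.75 ft; q_7 = 2.07 × 2.02 × 6.75 = 28.22 ft³/s
Stations 1, 8 contribute zero (depth or velocity is 0).
Q = Σ qᵢ = 433.5 ft³/s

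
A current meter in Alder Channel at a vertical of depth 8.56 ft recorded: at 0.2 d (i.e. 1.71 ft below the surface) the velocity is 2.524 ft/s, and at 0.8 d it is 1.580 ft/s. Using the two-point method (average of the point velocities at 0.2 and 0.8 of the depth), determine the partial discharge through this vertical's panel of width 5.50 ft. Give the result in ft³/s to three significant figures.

v̄ = (2.524 + 1.580) / 2 = 2.052 ft/s
q = v̄ × d × w = 2.052 × 8.56 × 5.50 = 96.61 ft³/s

96.6 ft³/s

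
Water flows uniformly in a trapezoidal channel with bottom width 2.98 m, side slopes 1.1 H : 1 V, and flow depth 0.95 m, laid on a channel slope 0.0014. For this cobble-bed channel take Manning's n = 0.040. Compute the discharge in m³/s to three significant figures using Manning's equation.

2.71 m³/s

A = (b + z·y)·y = (2.98 + 1.1×0.95)×0.95 = 3.824 m²
P = b + 2y√(1+z²) = 2.98 + 2×0.95×√(1+1.1²) = 5.805 m
R = A/P = 3.824/5.805 = 0.6588 m
Q = (1/n)·A·R^(2/3)·S^(1/2) = (1/0.040) × 3.824 × 0.6588^(2/3) × 0.0014^(1/2) = 2.708 m³/s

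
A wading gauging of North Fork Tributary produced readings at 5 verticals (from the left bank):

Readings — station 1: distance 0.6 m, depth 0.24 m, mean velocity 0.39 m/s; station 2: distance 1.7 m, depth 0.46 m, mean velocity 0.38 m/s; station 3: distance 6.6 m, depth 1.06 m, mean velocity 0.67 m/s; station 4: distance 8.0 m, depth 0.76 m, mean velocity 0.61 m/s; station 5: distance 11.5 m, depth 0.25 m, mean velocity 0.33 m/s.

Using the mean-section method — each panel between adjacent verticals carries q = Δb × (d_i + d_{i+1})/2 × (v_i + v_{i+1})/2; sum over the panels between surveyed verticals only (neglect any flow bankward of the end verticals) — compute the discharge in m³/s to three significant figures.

Panel 1-2: Δb = 1.1 m, d̄ = (0.24+0.46)/2 = 0.35, v̄ = (0.39+0.38)/2 = 0.385 → q = 1.1×0.35×0.385 = 0.1482 m³/s
Panel 2-3: Δb = 4.9 m, d̄ = (0.46+1.06)/2 = 0.76, v̄ = (0.38+0.67)/2 = 0.525 → q = 4.9×0.76×0.525 = 1.955 m³/s
Panel 3-4: Δb = 1.4 m, d̄ = (1.06+0.76)/2 = 0.91, v̄ = (0.67+0.61)/2 = 0.64 → q = 1.4×0.91×0.64 = 0.8154 m³/s
Panel 4-5: Δb = 3.5 m, d̄ = (0.76+0.25)/2 = 0.505, v̄ = (0.61+0.33)/2 = 0.47 → q = 3.5×0.505×0.47 = 0.8307 m³/s
Q = Σ q = 3.749 m³/s

3.75 m³/s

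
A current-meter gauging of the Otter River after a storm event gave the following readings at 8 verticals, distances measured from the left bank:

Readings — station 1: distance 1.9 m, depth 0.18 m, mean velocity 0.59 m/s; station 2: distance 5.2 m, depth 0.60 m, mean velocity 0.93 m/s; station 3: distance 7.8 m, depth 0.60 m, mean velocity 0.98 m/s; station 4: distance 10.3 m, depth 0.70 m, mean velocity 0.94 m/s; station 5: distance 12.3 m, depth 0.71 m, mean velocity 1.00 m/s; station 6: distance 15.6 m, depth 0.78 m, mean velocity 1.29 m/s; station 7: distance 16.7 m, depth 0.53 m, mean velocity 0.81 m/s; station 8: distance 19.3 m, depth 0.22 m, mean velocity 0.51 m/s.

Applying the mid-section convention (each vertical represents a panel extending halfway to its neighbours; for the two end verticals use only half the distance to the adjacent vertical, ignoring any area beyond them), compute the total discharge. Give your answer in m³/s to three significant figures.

w_1 = (5.2 − 1.9)/2 = 1.65 m; q_1 = 0.59 × 0.18 × 1.65 = 0.1752 m³/s
w_2 = (7.8 − 1.9)/2 = 2.95 m; q_2 = 0.93 × 0.60 × 2.95 = 1.646 m³/s
w_3 = (10.3 − 5.2)/2 = 2.55 m; q_3 = 0.98 × 0.60 × 2.55 = 1.499 m³/s
w_4 = (12.3 − 7.8)/2 = 2.25 m; q_4 = 0.94 × 0.70 × 2.25 = 1.481 m³/s
w_5 = (15.6 − 10.3)/2 = 2.65 m; q_5 = 1.00 × 0.71 × 2.65 = 1.882 m³/s
w_6 = (16.7 − 12.3)/2 = 2.2 m; q_6 = 1.29 × 0.78 × 2.2 = 2.214 m³/s
w_7 = (19.3 − 15.6)/2 = 1.85 m; q_7 = 0.81 × 0.53 × 1.85 = 0.7942 m³/s
w_8 = (19.3 − 16.7)/2 = 1.3 m; q_8 = 0.51 × 0.22 × 1.3 = 0.1459 m³/s
Q = Σ qᵢ = 9.836 m³/s

9.84 m³/s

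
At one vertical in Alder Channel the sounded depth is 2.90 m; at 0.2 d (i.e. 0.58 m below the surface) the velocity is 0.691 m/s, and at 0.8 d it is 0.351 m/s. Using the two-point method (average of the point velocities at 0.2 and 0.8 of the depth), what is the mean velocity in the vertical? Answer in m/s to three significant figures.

0.521 m/s

v̄ = (0.691 + 0.351) / 2 = 0.5210 m/s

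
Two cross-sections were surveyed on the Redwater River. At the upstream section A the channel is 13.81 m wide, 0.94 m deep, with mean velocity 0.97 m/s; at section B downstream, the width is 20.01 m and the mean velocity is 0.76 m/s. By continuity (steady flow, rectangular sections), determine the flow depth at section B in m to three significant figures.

Q = A₁V₁ = (13.81×0.94) × 0.97 = 12.59 m³/s
d₂ = Q/(b₂ V₂) = 12.59/(20.01×0.76) = 0.8280 m

0.828 m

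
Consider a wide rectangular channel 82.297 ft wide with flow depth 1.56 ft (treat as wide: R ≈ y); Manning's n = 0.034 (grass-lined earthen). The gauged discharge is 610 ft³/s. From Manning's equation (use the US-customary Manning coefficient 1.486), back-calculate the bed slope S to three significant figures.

0.00653

A = b·y = 82.297 × 1.56 = 128.4 ft²
Wide channel: R ≈ y = 1.56 ft
S = (Q·n / (1.486·A·R^(2/3)))² = (610×0.034 / (1.486×128.4×1.345))² = 0.006532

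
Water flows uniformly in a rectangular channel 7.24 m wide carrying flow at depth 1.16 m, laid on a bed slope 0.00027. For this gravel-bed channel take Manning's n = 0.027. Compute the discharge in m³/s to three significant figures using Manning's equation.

A = b·y = 7.24 × 1.16 = 8.398 m²
P = b + 2y = 7.24 + 2×1.16 = 9.560 m
R = A/P = 8.398/9.560 = 0.8785 m
Q = (1/n)·A·R^(2/3)·S^(1/2) = (1/0.027) × 8.398 × 0.8785^(2/3) × 0.00027^(1/2) = 4.688 m³/s

4.69 m³/s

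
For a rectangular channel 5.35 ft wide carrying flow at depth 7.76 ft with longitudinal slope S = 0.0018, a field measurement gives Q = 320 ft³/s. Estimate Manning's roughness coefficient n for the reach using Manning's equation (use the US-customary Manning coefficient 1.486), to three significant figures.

0.0129

A = b·y = 5.35 × 7.76 = 41.52 ft²
P = b + 2y = 5.35 + 2×7.76 = 20.87 ft
R = A/P = 41.52/20.87 = 1.989 ft
n = (1.486/Q)·A·R^(2/3)·S^(1/2) = (1.486/320) × 41.52 × 1.582 × 0.04243 = 0.01294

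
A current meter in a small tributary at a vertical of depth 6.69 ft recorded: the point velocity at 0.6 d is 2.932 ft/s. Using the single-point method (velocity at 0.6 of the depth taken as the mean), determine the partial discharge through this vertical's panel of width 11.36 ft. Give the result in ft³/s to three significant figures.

223 ft³/s

v̄ = v₀.₆ = 2.932 ft/s
q = v̄ × d × w = 2.932 × 6.69 × 11.36 = 222.8 ft³/s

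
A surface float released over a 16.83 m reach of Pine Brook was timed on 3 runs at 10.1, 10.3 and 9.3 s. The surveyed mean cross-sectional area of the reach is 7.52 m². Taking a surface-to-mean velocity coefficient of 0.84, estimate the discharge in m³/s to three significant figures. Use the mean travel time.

10.7 m³/s

t̄ = (10.1 + 10.3 + 9.3) / 3 = 9.9 s
v_surface = L / t̄ = 16.83 / 9.9 = 1.700 m/s
v_mean = 0.84 × 1.700 = 1.428 m/s
Q = A × v_mean = 7.52 × 1.428 = 10.74 m³/s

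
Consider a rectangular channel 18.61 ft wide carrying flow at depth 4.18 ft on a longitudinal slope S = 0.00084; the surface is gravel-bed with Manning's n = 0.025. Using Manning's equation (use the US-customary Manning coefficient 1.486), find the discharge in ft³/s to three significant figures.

A = b·y = 18.61 × 4.18 = 77.79 ft²
P = b + 2y = 18.61 + 2×4.18 = 26.97 ft
R = A/P = 77.79/26.97 = 2.884 ft
Q = (1.486/n)·A·R^(2/3)·S^(1/2) = (1.486/0.025) × 77.79 × 2.884^(2/3) × 0.00084^(1/2) = 271.5 ft³/s

272 ft³/s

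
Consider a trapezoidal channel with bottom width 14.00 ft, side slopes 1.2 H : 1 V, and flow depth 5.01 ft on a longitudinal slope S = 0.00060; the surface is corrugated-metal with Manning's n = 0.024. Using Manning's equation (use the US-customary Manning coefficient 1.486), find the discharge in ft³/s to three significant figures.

343 ft³/s

A = (b + z·y)·y = (14.00 + 1.2×5.01)×5.01 = 100.3 ft²
P = b + 2y√(1+z²) = 14.00 + 2×5.01×√(1+1.2²) = 29.65 ft
R = A/P = 100.3/29.65 = 3.381 ft
Q = (1.486/n)·A·R^(2/3)·S^(1/2) = (1.486/0.024) × 100.3 × 3.381^(2/3) × 0.00060^(1/2) = 342.6 ft³/s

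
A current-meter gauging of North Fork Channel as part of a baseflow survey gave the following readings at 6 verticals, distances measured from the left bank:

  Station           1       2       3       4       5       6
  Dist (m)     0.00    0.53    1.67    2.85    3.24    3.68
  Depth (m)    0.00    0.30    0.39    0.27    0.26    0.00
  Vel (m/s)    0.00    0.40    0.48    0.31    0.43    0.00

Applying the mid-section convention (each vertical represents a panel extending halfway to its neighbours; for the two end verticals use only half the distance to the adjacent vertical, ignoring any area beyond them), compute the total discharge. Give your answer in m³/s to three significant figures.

0.429 m³/s

w_2 = (1.67 − 0.00)/2 = 0.835 m; q_2 = 0.40 × 0.30 × 0.835 = 0.1002 m³/s
w_3 = (2.85 − 0.53)/2 = 1.16 m; q_3 = 0.48 × 0.39 × 1.16 = 0.2172 m³/s
w_4 = (3.24 − 1.67)/2 = 0.785 m; q_4 = 0.31 × 0.27 × 0.785 = 0.06570 m³/s
w_5 = (3.68 − 2.85)/2 = 0.415 m; q_5 = 0.43 × 0.26 × 0.415 = 0.04640 m³/s
Stations 1, 6 contribute zero (depth or velocity is 0).
Q = Σ qᵢ = 0.4295 m³/s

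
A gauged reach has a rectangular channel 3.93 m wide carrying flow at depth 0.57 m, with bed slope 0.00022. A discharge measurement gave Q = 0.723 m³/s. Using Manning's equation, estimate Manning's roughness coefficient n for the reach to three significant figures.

0.0267

A = b·y = 3.93 × 0.57 = 2.240 m²
P = b + 2y = 3.93 + 2×0.57 = 5.070 m
R = A/P = 2.240/5.070 = 0.4418 m
n = (1/Q)·A·R^(2/3)·S^(1/2) = (1/0.723) × 2.240 × 0.5801 × 0.01483 = 0.02666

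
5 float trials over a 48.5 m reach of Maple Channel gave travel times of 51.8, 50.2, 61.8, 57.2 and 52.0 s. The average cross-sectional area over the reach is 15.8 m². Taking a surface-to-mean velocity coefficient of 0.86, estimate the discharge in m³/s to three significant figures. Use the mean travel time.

t̄ = (51.8 + 50.2 + 61.8 + 57.2 + 52.0) / 5 = 54.6 s
v_surface = L / t̄ = 48.5 / 54.6 = 0.8883 m/s
v_mean = 0.86 × 0.8883 = 0.7639 m/s
Q = A × v_mean = 15.8 × 0.7639 = 12.07 m³/s

12.1 m³/s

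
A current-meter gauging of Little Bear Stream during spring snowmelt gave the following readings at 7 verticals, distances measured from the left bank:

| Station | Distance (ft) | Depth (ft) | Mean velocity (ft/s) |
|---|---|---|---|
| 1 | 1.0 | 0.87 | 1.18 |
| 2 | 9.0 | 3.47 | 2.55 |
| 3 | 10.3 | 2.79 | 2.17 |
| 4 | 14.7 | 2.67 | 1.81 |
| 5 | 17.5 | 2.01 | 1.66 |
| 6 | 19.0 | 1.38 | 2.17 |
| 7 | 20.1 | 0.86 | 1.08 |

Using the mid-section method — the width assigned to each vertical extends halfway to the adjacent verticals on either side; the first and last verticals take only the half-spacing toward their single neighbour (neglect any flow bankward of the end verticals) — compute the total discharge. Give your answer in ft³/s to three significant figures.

w_1 = (9.0 − 1.0)/2 = 4 ft; q_1 = 1.18 × 0.87 × 4 = 4.106 ft³/s
w_2 = (10.3 − 1.0)/2 = 4.65 ft; q_2 = 2.55 × 3.47 × 4.65 = 41.15 ft³/s
w_3 = (14.7 − 9.0)/2 = 2.85 ft; q_3 = 2.17 × 2.79 × 2.85 = 17.25 ft³/s
w_4 = (17.5 − 10.3)/2 = 3.6 ft; q_4 = 1.81 × 2.67 × 3.6 = 17.40 ft³/s
w_5 = (19.0 − 14.7)/2 = 2.15 ft; q_5 = 1.66 × 2.01 × 2.15 = 7.174 ft³/s
w_6 = (20.1 − 17.5)/2 = 1.3 ft; q_6 = 2.17 × 1.38 × 1.3 = 3.893 ft³/s
w_7 = (20.1 − 19.0)/2 = 0.55 ft; q_7 = 1.08 × 0.86 × 0.55 = 0.5108 ft³/s
Q = Σ qᵢ = 91.48 ft³/s

91.5 ft³/s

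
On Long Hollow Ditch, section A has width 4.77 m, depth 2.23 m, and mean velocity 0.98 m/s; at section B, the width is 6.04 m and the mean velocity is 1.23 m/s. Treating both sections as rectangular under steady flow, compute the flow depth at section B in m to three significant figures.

Q = A₁V₁ = (4.77×2.23) × 0.98 = 10.42 m³/s
d₂ = Q/(b₂ V₂) = 10.42/(6.04×1.23) = 1.403 m

1.40 m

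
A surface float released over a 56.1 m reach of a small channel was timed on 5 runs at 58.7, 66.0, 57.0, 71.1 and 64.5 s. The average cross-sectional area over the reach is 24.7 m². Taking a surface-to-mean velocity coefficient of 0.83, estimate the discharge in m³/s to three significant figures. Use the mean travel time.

t̄ = (58.7 + 66.0 + 57.0 + 71.1 + 64.5) / 5 = 63.46 s
v_surface = L / t̄ = 56.1 / 63.46 = 0.8840 m/s
v_mean = 0.83 × 0.8840 = 0.7337 m/s
Q = A × v_mean = 24.7 × 0.7337 = 18.12 m³/s

18.1 m³/s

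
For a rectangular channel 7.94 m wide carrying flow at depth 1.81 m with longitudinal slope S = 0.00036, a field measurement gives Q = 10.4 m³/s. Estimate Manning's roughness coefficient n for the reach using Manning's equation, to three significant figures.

0.0303

A = b·y = 7.94 × 1.81 = 14.37 m²
P = b + 2y = 7.94 + 2×1.81 = 11.56 m
R = A/P = 14.37/11.56 = 1.243 m
n = (1/Q)·A·R^(2/3)·S^(1/2) = (1/10.4) × 14.37 × 1.156 × 0.01897 = 0.03031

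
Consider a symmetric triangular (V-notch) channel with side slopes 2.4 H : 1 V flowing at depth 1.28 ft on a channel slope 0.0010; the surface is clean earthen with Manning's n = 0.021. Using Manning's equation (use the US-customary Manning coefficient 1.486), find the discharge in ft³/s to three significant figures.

6.20 ft³/s

A = z·y² = 2.4×1.28² = 3.932 ft²
P = 2y√(1+z²) = 2×1.28×√(1+2.4²) = 6.656 ft
R = A/P = 3.932/6.656 = 0.5908 ft
Q = (1.486/n)·A·R^(2/3)·S^(1/2) = (1.486/0.021) × 3.932 × 0.5908^(2/3) × 0.0010^(1/2) = 6.195 ft³/s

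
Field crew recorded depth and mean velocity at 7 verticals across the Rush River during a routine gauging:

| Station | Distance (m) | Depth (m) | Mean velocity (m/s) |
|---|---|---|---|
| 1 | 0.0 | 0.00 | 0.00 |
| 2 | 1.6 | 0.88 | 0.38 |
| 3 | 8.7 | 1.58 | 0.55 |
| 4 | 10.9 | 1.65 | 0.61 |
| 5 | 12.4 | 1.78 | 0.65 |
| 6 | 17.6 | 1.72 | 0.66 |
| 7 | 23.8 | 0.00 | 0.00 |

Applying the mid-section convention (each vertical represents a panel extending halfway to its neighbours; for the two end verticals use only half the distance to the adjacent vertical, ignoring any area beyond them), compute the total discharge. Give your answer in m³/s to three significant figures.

w_2 = (8.7 − 0.0)/2 = 4.35 m; q_2 = 0.38 × 0.88 × 4.35 = 1.455 m³/s
w_3 = (10.9 − 1.6)/2 = 4.65 m; q_3 = 0.55 × 1.58 × 4.65 = 4.041 m³/s
w_4 = (12.4 − 8.7)/2 = 1.85 m; q_4 = 0.61 × 1.65 × 1.85 = 1.862 m³/s
w_5 = (17.6 − 10.9)/2 = 3.35 m; q_5 = 0.65 × 1.78 × 3.35 = 3.876 m³/s
w_6 = (23.8 − 12.4)/2 = 5.7 m; q_6 = 0.66 × 1.72 × 5.7 = 6.471 m³/s
Stations 1, 7 contribute zero (depth or velocity is 0).
Q = Σ qᵢ = 17.70 m³/s

17.7 m³/s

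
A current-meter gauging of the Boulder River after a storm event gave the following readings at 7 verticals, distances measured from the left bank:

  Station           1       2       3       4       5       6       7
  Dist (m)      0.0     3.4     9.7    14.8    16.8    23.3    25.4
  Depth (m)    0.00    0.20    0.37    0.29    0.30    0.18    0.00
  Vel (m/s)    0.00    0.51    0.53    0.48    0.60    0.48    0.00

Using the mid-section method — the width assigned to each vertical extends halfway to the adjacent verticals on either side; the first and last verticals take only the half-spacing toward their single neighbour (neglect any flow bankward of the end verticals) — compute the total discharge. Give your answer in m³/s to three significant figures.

3.24 m³/s

w_2 = (9.7 − 0.0)/2 = 4.85 m; q_2 = 0.51 × 0.20 × 4.85 = 0.4947 m³/s
w_3 = (14.8 − 3.4)/2 = 5.7 m; q_3 = 0.53 × 0.37 × 5.7 = 1.118 m³/s
w_4 = (16.8 − 9.7)/2 = 3.55 m; q_4 = 0.48 × 0.29 × 3.55 = 0.4942 m³/s
w_5 = (23.3 − 14.8)/2 = 4.25 m; q_5 = 0.60 × 0.30 × 4.25 = 0.7650 m³/s
w_6 = (25.4 − 16.8)/2 = 4.3 m; q_6 = 0.48 × 0.18 × 4.3 = 0.3715 m³/s
Stations 1, 7 contribute zero (depth or velocity is 0).
Q = Σ qᵢ = 3.243 m³/s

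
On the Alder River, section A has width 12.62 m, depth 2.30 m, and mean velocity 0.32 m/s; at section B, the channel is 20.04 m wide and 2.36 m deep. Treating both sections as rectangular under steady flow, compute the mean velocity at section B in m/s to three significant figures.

0.196 m/s

Q = A₁V₁ = (12.62×2.30) × 0.32 = 9.288 m³/s
A₂ = 20.04 × 2.36 = 47.29 m²
V₂ = Q/A₂ = 9.288/47.29 = 0.1964 m/s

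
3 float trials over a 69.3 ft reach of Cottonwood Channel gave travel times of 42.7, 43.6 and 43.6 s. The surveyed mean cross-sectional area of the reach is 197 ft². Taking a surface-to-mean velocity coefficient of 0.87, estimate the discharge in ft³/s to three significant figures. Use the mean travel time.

274 ft³/s

t̄ = (42.7 + 43.6 + 43.6) / 3 = 43.3 s
v_surface = L / t̄ = 69.3 / 43.3 = 1.600 ft/s
v_mean = 0.87 × 1.600 = 1.392 ft/s
Q = A × v_mean = 197 × 1.392 = 274.3 ft³/s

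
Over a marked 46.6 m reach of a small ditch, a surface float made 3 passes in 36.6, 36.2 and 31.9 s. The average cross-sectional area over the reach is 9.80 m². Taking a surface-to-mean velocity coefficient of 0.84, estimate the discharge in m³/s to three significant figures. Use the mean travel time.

11.0 m³/s

t̄ = (36.6 + 36.2 + 31.9) / 3 = 34.9 s
v_surface = L / t̄ = 46.6 / 34.9 = 1.335 m/s
v_mean = 0.84 × 1.335 = 1.122 m/s
Q = A × v_mean = 9.80 × 1.122 = 10.99 m³/s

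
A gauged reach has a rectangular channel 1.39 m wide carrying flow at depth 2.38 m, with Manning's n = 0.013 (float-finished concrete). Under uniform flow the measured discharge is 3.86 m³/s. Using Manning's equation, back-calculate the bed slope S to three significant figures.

A = b·y = 1.39 × 2.38 = 3.308 m²
P = b + 2y = 1.39 + 2×2.38 = 6.150 m
R = A/P = 3.308/6.150 = 0.5379 m
S = (Q·n / (1·A·R^(2/3)))² = (3.86×0.013 / (1×3.308×0.6614))² = 0.0005259

0.000526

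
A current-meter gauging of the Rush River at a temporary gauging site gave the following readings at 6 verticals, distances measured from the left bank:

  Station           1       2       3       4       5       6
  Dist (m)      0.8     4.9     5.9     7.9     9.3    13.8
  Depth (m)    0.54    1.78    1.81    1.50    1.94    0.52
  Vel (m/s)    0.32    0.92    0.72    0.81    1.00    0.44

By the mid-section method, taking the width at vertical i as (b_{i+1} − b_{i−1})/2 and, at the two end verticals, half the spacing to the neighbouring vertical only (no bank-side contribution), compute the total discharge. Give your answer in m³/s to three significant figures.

14.8 m³/s

w_1 = (4.9 − 0.8)/2 = 2.05 m; q_1 = 0.32 × 0.54 × 2.05 = 0.3542 m³/s
w_2 = (5.9 − 0.8)/2 = 2.55 m; q_2 = 0.92 × 1.78 × 2.55 = 4.176 m³/s
w_3 = (7.9 − 4.9)/2 = 1.5 m; q_3 = 0.72 × 1.81 × 1.5 = 1.955 m³/s
w_4 = (9.3 − 5.9)/2 = 1.7 m; q_4 = 0.81 × 1.50 × 1.7 = 2.066 m³/s
w_5 = (13.8 − 7.9)/2 = 2.95 m; q_5 = 1.00 × 1.94 × 2.95 = 5.723 m³/s
w_6 = (13.8 − 9.3)/2 = 2.25 m; q_6 = 0.44 × 0.52 × 2.25 = 0.5148 m³/s
Q = Σ qᵢ = 14.79 m³/s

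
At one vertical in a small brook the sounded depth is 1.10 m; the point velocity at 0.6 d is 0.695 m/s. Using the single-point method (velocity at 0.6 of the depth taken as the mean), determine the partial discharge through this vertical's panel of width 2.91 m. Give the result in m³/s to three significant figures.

v̄ = v₀.₆ = 0.695 m/s
q = v̄ × d × w = 0.6950 × 1.10 × 2.91 = 2.225 m³/s

2.22 m³/s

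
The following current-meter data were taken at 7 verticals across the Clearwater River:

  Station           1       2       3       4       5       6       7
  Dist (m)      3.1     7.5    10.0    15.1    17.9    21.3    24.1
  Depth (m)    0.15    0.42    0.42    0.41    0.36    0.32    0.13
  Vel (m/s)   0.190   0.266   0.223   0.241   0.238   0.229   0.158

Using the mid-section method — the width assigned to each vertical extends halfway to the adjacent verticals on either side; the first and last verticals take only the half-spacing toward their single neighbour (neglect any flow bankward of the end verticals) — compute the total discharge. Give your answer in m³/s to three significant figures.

w_1 = (7.5 − 3.1)/2 = 2.2 m; q_1 = 0.190 × 0.15 × 2.2 = 0.06270 m³/s
w_2 = (10.0 − 3.1)/2 = 3.45 m; q_2 = 0.266 × 0.42 × 3.45 = 0.3854 m³/s
w_3 = (15.1 − 7.5)/2 = 3.8 m; q_3 = 0.223 × 0.42 × 3.8 = 0.3559 m³/s
w_4 = (17.9 − 10.0)/2 = 3.95 m; q_4 = 0.241 × 0.41 × 3.95 = 0.3903 m³/s
w_5 = (21.3 − 15.1)/2 = 3.1 m; q_5 = 0.238 × 0.36 × 3.1 = 0.2656 m³/s
w_6 = (24.1 − 17.9)/2 = 3.1 m; q_6 = 0.229 × 0.32 × 3.1 = 0.2272 m³/s
w_7 = (24.1 − 21.3)/2 = 1.4 m; q_7 = 0.158 × 0.13 × 1.4 = 0.02876 m³/s
Q = Σ qᵢ = 1.716 m³/s

1.72 m³/s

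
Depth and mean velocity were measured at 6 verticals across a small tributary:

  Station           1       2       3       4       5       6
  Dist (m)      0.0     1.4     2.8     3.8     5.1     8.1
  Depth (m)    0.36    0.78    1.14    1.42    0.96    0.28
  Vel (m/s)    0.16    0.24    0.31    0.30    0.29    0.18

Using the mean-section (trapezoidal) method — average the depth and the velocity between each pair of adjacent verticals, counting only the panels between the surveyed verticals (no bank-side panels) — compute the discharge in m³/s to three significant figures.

Panel 1-2: Δb = 1.4 m, d̄ = (0.36+0.78)/2 = 0.57, v̄ = (0.16+0.24)/2 = 0.2 → q = 1.4×0.57×0.2 = 0.1596 m³/s
Panel 2-3: Δb = 1.4 m, d̄ = (0.78+1.14)/2 = 0.96, v̄ = (0.24+0.31)/2 = 0.275 → q = 1.4×0.96×0.275 = 0.3696 m³/s
Panel 3-4: Δb = 1 m, d̄ = (1.14+1.42)/2 = 1.28, v̄ = (0.31+0.30)/2 = 0.305 → q = 1×1.28×0.305 = 0.3904 m³/s
Panel 4-5: Δb = 1.3 m, d̄ = (1.42+0.96)/2 = 1.19, v̄ = (0.30+0.29)/2 = 0.295 → q = 1.3×1.19×0.295 = 0.4564 m³/s
Panel 5-6: Δb = 3 m, d̄ = (0.96+0.28)/2 = 0.62, v̄ = (0.29+0.18)/2 = 0.235 → q = 3×0.62×0.235 = 0.4371 m³/s
Q = Σ q = 1.813 m³/s

1.81 m³/s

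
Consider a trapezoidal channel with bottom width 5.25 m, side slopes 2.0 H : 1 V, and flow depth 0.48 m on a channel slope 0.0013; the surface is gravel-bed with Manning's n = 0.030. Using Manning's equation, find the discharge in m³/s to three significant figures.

1.95 m³/s

A = (b + z·y)·y = (5.25 + 2.0×0.48)×0.48 = 2.981 m²
P = b + 2y√(1+z²) = 5.25 + 2×0.48×√(1+2.0²) = 7.397 m
R = A/P = 2.981/7.397 = 0.4030 m
Q = (1/n)·A·R^(2/3)·S^(1/2) = (1/0.030) × 2.981 × 0.4030^(2/3) × 0.0013^(1/2) = 1.955 m³/s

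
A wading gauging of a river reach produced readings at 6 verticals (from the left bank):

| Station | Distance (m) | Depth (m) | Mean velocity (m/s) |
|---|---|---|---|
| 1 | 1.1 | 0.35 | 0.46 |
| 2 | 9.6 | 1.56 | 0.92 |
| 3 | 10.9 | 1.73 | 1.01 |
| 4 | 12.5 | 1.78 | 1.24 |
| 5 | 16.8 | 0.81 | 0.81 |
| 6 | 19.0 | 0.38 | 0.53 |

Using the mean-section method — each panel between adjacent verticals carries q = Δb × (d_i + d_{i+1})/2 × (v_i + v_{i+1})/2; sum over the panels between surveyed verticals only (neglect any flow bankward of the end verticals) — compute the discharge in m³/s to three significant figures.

17.4 m³/s

Panel 1-2: Δb = 8.5 m, d̄ = (0.35+1.56)/2 = 0.955, v̄ = (0.46+0.92)/2 = 0.69 → q = 8.5×0.955×0.69 = 5.601 m³/s
Panel 2-3: Δb = 1.3 m, d̄ = (1.56+1.73)/2 = 1.645, v̄ = (0.92+1.01)/2 = 0.965 → q = 1.3×1.645×0.965 = 2.064 m³/s
Panel 3-4: Δb = 1.6 m, d̄ = (1.73+1.78)/2 = 1.755, v̄ = (1.01+1.24)/2 = 1.125 → q = 1.6×1.755×1.125 = 3.159 m³/s
Panel 4-5: Δb = 4.3 m, d̄ = (1.78+0.81)/2 = 1.295, v̄ = (1.24+0.81)/2 = 1.025 → q = 4.3×1.295×1.025 = 5.708 m³/s
Panel 5-6: Δb = 2.2 m, d̄ = (0.81+0.38)/2 = 0.595, v̄ = (0.81+0.53)/2 = 0.67 → q = 2.2×0.595×0.67 = 0.8770 m³/s
Q = Σ q = 17.41 m³/s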